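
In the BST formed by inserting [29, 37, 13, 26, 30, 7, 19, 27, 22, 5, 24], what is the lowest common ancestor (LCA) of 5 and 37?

Tree insertion order: [29, 37, 13, 26, 30, 7, 19, 27, 22, 5, 24]
Tree (level-order array): [29, 13, 37, 7, 26, 30, None, 5, None, 19, 27, None, None, None, None, None, 22, None, None, None, 24]
In a BST, the LCA of p=5, q=37 is the first node v on the
root-to-leaf path with p <= v <= q (go left if both < v, right if both > v).
Walk from root:
  at 29: 5 <= 29 <= 37, this is the LCA
LCA = 29


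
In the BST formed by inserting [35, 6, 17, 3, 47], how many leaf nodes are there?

Tree built from: [35, 6, 17, 3, 47]
Tree (level-order array): [35, 6, 47, 3, 17]
Rule: A leaf has 0 children.
Per-node child counts:
  node 35: 2 child(ren)
  node 6: 2 child(ren)
  node 3: 0 child(ren)
  node 17: 0 child(ren)
  node 47: 0 child(ren)
Matching nodes: [3, 17, 47]
Count of leaf nodes: 3


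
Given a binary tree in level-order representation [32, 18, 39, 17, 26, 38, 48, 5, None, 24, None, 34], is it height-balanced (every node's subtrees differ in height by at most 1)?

Tree (level-order array): [32, 18, 39, 17, 26, 38, 48, 5, None, 24, None, 34]
Definition: a tree is height-balanced if, at every node, |h(left) - h(right)| <= 1 (empty subtree has height -1).
Bottom-up per-node check:
  node 5: h_left=-1, h_right=-1, diff=0 [OK], height=0
  node 17: h_left=0, h_right=-1, diff=1 [OK], height=1
  node 24: h_left=-1, h_right=-1, diff=0 [OK], height=0
  node 26: h_left=0, h_right=-1, diff=1 [OK], height=1
  node 18: h_left=1, h_right=1, diff=0 [OK], height=2
  node 34: h_left=-1, h_right=-1, diff=0 [OK], height=0
  node 38: h_left=0, h_right=-1, diff=1 [OK], height=1
  node 48: h_left=-1, h_right=-1, diff=0 [OK], height=0
  node 39: h_left=1, h_right=0, diff=1 [OK], height=2
  node 32: h_left=2, h_right=2, diff=0 [OK], height=3
All nodes satisfy the balance condition.
Result: Balanced


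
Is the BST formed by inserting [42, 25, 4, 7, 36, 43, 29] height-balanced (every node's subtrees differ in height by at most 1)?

Tree (level-order array): [42, 25, 43, 4, 36, None, None, None, 7, 29]
Definition: a tree is height-balanced if, at every node, |h(left) - h(right)| <= 1 (empty subtree has height -1).
Bottom-up per-node check:
  node 7: h_left=-1, h_right=-1, diff=0 [OK], height=0
  node 4: h_left=-1, h_right=0, diff=1 [OK], height=1
  node 29: h_left=-1, h_right=-1, diff=0 [OK], height=0
  node 36: h_left=0, h_right=-1, diff=1 [OK], height=1
  node 25: h_left=1, h_right=1, diff=0 [OK], height=2
  node 43: h_left=-1, h_right=-1, diff=0 [OK], height=0
  node 42: h_left=2, h_right=0, diff=2 [FAIL (|2-0|=2 > 1)], height=3
Node 42 violates the condition: |2 - 0| = 2 > 1.
Result: Not balanced


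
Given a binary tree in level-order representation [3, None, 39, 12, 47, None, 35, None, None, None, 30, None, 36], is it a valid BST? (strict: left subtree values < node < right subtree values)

Level-order array: [3, None, 39, 12, 47, None, 35, None, None, None, 30, None, 36]
Validate using subtree bounds (lo, hi): at each node, require lo < value < hi,
then recurse left with hi=value and right with lo=value.
Preorder trace (stopping at first violation):
  at node 3 with bounds (-inf, +inf): OK
  at node 39 with bounds (3, +inf): OK
  at node 12 with bounds (3, 39): OK
  at node 35 with bounds (12, 39): OK
  at node 30 with bounds (35, 39): VIOLATION
Node 30 violates its bound: not (35 < 30 < 39).
Result: Not a valid BST


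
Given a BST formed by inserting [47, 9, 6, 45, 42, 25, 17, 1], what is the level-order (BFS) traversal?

Tree insertion order: [47, 9, 6, 45, 42, 25, 17, 1]
Tree (level-order array): [47, 9, None, 6, 45, 1, None, 42, None, None, None, 25, None, 17]
BFS from the root, enqueuing left then right child of each popped node:
  queue [47] -> pop 47, enqueue [9], visited so far: [47]
  queue [9] -> pop 9, enqueue [6, 45], visited so far: [47, 9]
  queue [6, 45] -> pop 6, enqueue [1], visited so far: [47, 9, 6]
  queue [45, 1] -> pop 45, enqueue [42], visited so far: [47, 9, 6, 45]
  queue [1, 42] -> pop 1, enqueue [none], visited so far: [47, 9, 6, 45, 1]
  queue [42] -> pop 42, enqueue [25], visited so far: [47, 9, 6, 45, 1, 42]
  queue [25] -> pop 25, enqueue [17], visited so far: [47, 9, 6, 45, 1, 42, 25]
  queue [17] -> pop 17, enqueue [none], visited so far: [47, 9, 6, 45, 1, 42, 25, 17]
Result: [47, 9, 6, 45, 1, 42, 25, 17]


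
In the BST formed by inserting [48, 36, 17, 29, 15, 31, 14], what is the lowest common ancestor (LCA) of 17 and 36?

Tree insertion order: [48, 36, 17, 29, 15, 31, 14]
Tree (level-order array): [48, 36, None, 17, None, 15, 29, 14, None, None, 31]
In a BST, the LCA of p=17, q=36 is the first node v on the
root-to-leaf path with p <= v <= q (go left if both < v, right if both > v).
Walk from root:
  at 48: both 17 and 36 < 48, go left
  at 36: 17 <= 36 <= 36, this is the LCA
LCA = 36


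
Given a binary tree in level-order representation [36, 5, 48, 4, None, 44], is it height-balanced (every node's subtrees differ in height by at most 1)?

Tree (level-order array): [36, 5, 48, 4, None, 44]
Definition: a tree is height-balanced if, at every node, |h(left) - h(right)| <= 1 (empty subtree has height -1).
Bottom-up per-node check:
  node 4: h_left=-1, h_right=-1, diff=0 [OK], height=0
  node 5: h_left=0, h_right=-1, diff=1 [OK], height=1
  node 44: h_left=-1, h_right=-1, diff=0 [OK], height=0
  node 48: h_left=0, h_right=-1, diff=1 [OK], height=1
  node 36: h_left=1, h_right=1, diff=0 [OK], height=2
All nodes satisfy the balance condition.
Result: Balanced


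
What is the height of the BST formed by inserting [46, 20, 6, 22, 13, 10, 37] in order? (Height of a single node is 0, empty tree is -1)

Insertion order: [46, 20, 6, 22, 13, 10, 37]
Tree (level-order array): [46, 20, None, 6, 22, None, 13, None, 37, 10]
Compute height bottom-up (empty subtree = -1):
  height(10) = 1 + max(-1, -1) = 0
  height(13) = 1 + max(0, -1) = 1
  height(6) = 1 + max(-1, 1) = 2
  height(37) = 1 + max(-1, -1) = 0
  height(22) = 1 + max(-1, 0) = 1
  height(20) = 1 + max(2, 1) = 3
  height(46) = 1 + max(3, -1) = 4
Height = 4


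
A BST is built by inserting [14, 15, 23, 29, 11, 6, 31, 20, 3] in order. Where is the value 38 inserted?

Starting tree (level order): [14, 11, 15, 6, None, None, 23, 3, None, 20, 29, None, None, None, None, None, 31]
Insertion path: 14 -> 15 -> 23 -> 29 -> 31
Result: insert 38 as right child of 31
Final tree (level order): [14, 11, 15, 6, None, None, 23, 3, None, 20, 29, None, None, None, None, None, 31, None, 38]


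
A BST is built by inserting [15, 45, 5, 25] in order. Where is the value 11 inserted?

Starting tree (level order): [15, 5, 45, None, None, 25]
Insertion path: 15 -> 5
Result: insert 11 as right child of 5
Final tree (level order): [15, 5, 45, None, 11, 25]


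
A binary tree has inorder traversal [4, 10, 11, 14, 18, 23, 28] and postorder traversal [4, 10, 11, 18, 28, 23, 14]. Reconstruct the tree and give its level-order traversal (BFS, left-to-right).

Inorder:   [4, 10, 11, 14, 18, 23, 28]
Postorder: [4, 10, 11, 18, 28, 23, 14]
Algorithm: postorder visits root last, so walk postorder right-to-left;
each value is the root of the current inorder slice — split it at that
value, recurse on the right subtree first, then the left.
Recursive splits:
  root=14; inorder splits into left=[4, 10, 11], right=[18, 23, 28]
  root=23; inorder splits into left=[18], right=[28]
  root=28; inorder splits into left=[], right=[]
  root=18; inorder splits into left=[], right=[]
  root=11; inorder splits into left=[4, 10], right=[]
  root=10; inorder splits into left=[4], right=[]
  root=4; inorder splits into left=[], right=[]
Reconstructed level-order: [14, 11, 23, 10, 18, 28, 4]


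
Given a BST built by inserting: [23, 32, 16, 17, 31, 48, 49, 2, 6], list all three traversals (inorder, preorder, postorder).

Tree insertion order: [23, 32, 16, 17, 31, 48, 49, 2, 6]
Tree (level-order array): [23, 16, 32, 2, 17, 31, 48, None, 6, None, None, None, None, None, 49]
Inorder (L, root, R): [2, 6, 16, 17, 23, 31, 32, 48, 49]
Preorder (root, L, R): [23, 16, 2, 6, 17, 32, 31, 48, 49]
Postorder (L, R, root): [6, 2, 17, 16, 31, 49, 48, 32, 23]


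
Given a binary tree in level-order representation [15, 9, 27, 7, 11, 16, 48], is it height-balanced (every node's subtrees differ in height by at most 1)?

Tree (level-order array): [15, 9, 27, 7, 11, 16, 48]
Definition: a tree is height-balanced if, at every node, |h(left) - h(right)| <= 1 (empty subtree has height -1).
Bottom-up per-node check:
  node 7: h_left=-1, h_right=-1, diff=0 [OK], height=0
  node 11: h_left=-1, h_right=-1, diff=0 [OK], height=0
  node 9: h_left=0, h_right=0, diff=0 [OK], height=1
  node 16: h_left=-1, h_right=-1, diff=0 [OK], height=0
  node 48: h_left=-1, h_right=-1, diff=0 [OK], height=0
  node 27: h_left=0, h_right=0, diff=0 [OK], height=1
  node 15: h_left=1, h_right=1, diff=0 [OK], height=2
All nodes satisfy the balance condition.
Result: Balanced


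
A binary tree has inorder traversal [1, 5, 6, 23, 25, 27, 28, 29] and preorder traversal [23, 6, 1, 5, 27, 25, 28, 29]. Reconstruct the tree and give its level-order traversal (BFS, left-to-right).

Inorder:  [1, 5, 6, 23, 25, 27, 28, 29]
Preorder: [23, 6, 1, 5, 27, 25, 28, 29]
Algorithm: preorder visits root first, so consume preorder in order;
for each root, split the current inorder slice at that value into
left-subtree inorder and right-subtree inorder, then recurse.
Recursive splits:
  root=23; inorder splits into left=[1, 5, 6], right=[25, 27, 28, 29]
  root=6; inorder splits into left=[1, 5], right=[]
  root=1; inorder splits into left=[], right=[5]
  root=5; inorder splits into left=[], right=[]
  root=27; inorder splits into left=[25], right=[28, 29]
  root=25; inorder splits into left=[], right=[]
  root=28; inorder splits into left=[], right=[29]
  root=29; inorder splits into left=[], right=[]
Reconstructed level-order: [23, 6, 27, 1, 25, 28, 5, 29]


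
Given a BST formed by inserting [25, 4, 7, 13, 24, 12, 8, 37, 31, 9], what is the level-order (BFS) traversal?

Tree insertion order: [25, 4, 7, 13, 24, 12, 8, 37, 31, 9]
Tree (level-order array): [25, 4, 37, None, 7, 31, None, None, 13, None, None, 12, 24, 8, None, None, None, None, 9]
BFS from the root, enqueuing left then right child of each popped node:
  queue [25] -> pop 25, enqueue [4, 37], visited so far: [25]
  queue [4, 37] -> pop 4, enqueue [7], visited so far: [25, 4]
  queue [37, 7] -> pop 37, enqueue [31], visited so far: [25, 4, 37]
  queue [7, 31] -> pop 7, enqueue [13], visited so far: [25, 4, 37, 7]
  queue [31, 13] -> pop 31, enqueue [none], visited so far: [25, 4, 37, 7, 31]
  queue [13] -> pop 13, enqueue [12, 24], visited so far: [25, 4, 37, 7, 31, 13]
  queue [12, 24] -> pop 12, enqueue [8], visited so far: [25, 4, 37, 7, 31, 13, 12]
  queue [24, 8] -> pop 24, enqueue [none], visited so far: [25, 4, 37, 7, 31, 13, 12, 24]
  queue [8] -> pop 8, enqueue [9], visited so far: [25, 4, 37, 7, 31, 13, 12, 24, 8]
  queue [9] -> pop 9, enqueue [none], visited so far: [25, 4, 37, 7, 31, 13, 12, 24, 8, 9]
Result: [25, 4, 37, 7, 31, 13, 12, 24, 8, 9]


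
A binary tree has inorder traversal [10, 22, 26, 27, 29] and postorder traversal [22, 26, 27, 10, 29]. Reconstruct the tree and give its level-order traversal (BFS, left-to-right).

Inorder:   [10, 22, 26, 27, 29]
Postorder: [22, 26, 27, 10, 29]
Algorithm: postorder visits root last, so walk postorder right-to-left;
each value is the root of the current inorder slice — split it at that
value, recurse on the right subtree first, then the left.
Recursive splits:
  root=29; inorder splits into left=[10, 22, 26, 27], right=[]
  root=10; inorder splits into left=[], right=[22, 26, 27]
  root=27; inorder splits into left=[22, 26], right=[]
  root=26; inorder splits into left=[22], right=[]
  root=22; inorder splits into left=[], right=[]
Reconstructed level-order: [29, 10, 27, 26, 22]


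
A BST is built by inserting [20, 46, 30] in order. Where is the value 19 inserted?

Starting tree (level order): [20, None, 46, 30]
Insertion path: 20
Result: insert 19 as left child of 20
Final tree (level order): [20, 19, 46, None, None, 30]


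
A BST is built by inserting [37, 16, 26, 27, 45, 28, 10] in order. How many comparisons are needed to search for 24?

Search path for 24: 37 -> 16 -> 26
Found: False
Comparisons: 3


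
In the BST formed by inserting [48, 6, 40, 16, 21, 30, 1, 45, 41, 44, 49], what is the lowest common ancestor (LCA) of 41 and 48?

Tree insertion order: [48, 6, 40, 16, 21, 30, 1, 45, 41, 44, 49]
Tree (level-order array): [48, 6, 49, 1, 40, None, None, None, None, 16, 45, None, 21, 41, None, None, 30, None, 44]
In a BST, the LCA of p=41, q=48 is the first node v on the
root-to-leaf path with p <= v <= q (go left if both < v, right if both > v).
Walk from root:
  at 48: 41 <= 48 <= 48, this is the LCA
LCA = 48


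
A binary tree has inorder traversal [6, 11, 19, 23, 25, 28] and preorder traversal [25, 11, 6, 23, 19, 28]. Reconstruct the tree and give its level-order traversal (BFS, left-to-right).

Inorder:  [6, 11, 19, 23, 25, 28]
Preorder: [25, 11, 6, 23, 19, 28]
Algorithm: preorder visits root first, so consume preorder in order;
for each root, split the current inorder slice at that value into
left-subtree inorder and right-subtree inorder, then recurse.
Recursive splits:
  root=25; inorder splits into left=[6, 11, 19, 23], right=[28]
  root=11; inorder splits into left=[6], right=[19, 23]
  root=6; inorder splits into left=[], right=[]
  root=23; inorder splits into left=[19], right=[]
  root=19; inorder splits into left=[], right=[]
  root=28; inorder splits into left=[], right=[]
Reconstructed level-order: [25, 11, 28, 6, 23, 19]


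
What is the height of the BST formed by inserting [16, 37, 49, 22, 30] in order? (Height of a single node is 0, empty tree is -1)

Insertion order: [16, 37, 49, 22, 30]
Tree (level-order array): [16, None, 37, 22, 49, None, 30]
Compute height bottom-up (empty subtree = -1):
  height(30) = 1 + max(-1, -1) = 0
  height(22) = 1 + max(-1, 0) = 1
  height(49) = 1 + max(-1, -1) = 0
  height(37) = 1 + max(1, 0) = 2
  height(16) = 1 + max(-1, 2) = 3
Height = 3


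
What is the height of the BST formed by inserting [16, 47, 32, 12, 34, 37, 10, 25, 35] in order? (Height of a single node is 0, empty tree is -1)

Insertion order: [16, 47, 32, 12, 34, 37, 10, 25, 35]
Tree (level-order array): [16, 12, 47, 10, None, 32, None, None, None, 25, 34, None, None, None, 37, 35]
Compute height bottom-up (empty subtree = -1):
  height(10) = 1 + max(-1, -1) = 0
  height(12) = 1 + max(0, -1) = 1
  height(25) = 1 + max(-1, -1) = 0
  height(35) = 1 + max(-1, -1) = 0
  height(37) = 1 + max(0, -1) = 1
  height(34) = 1 + max(-1, 1) = 2
  height(32) = 1 + max(0, 2) = 3
  height(47) = 1 + max(3, -1) = 4
  height(16) = 1 + max(1, 4) = 5
Height = 5


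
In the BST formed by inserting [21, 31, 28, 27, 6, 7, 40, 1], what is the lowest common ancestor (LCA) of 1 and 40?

Tree insertion order: [21, 31, 28, 27, 6, 7, 40, 1]
Tree (level-order array): [21, 6, 31, 1, 7, 28, 40, None, None, None, None, 27]
In a BST, the LCA of p=1, q=40 is the first node v on the
root-to-leaf path with p <= v <= q (go left if both < v, right if both > v).
Walk from root:
  at 21: 1 <= 21 <= 40, this is the LCA
LCA = 21


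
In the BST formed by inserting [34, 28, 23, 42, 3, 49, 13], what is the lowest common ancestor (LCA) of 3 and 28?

Tree insertion order: [34, 28, 23, 42, 3, 49, 13]
Tree (level-order array): [34, 28, 42, 23, None, None, 49, 3, None, None, None, None, 13]
In a BST, the LCA of p=3, q=28 is the first node v on the
root-to-leaf path with p <= v <= q (go left if both < v, right if both > v).
Walk from root:
  at 34: both 3 and 28 < 34, go left
  at 28: 3 <= 28 <= 28, this is the LCA
LCA = 28


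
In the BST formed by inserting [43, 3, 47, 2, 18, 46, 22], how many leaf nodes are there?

Tree built from: [43, 3, 47, 2, 18, 46, 22]
Tree (level-order array): [43, 3, 47, 2, 18, 46, None, None, None, None, 22]
Rule: A leaf has 0 children.
Per-node child counts:
  node 43: 2 child(ren)
  node 3: 2 child(ren)
  node 2: 0 child(ren)
  node 18: 1 child(ren)
  node 22: 0 child(ren)
  node 47: 1 child(ren)
  node 46: 0 child(ren)
Matching nodes: [2, 22, 46]
Count of leaf nodes: 3


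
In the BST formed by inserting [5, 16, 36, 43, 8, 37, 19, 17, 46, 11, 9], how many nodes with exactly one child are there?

Tree built from: [5, 16, 36, 43, 8, 37, 19, 17, 46, 11, 9]
Tree (level-order array): [5, None, 16, 8, 36, None, 11, 19, 43, 9, None, 17, None, 37, 46]
Rule: These are nodes with exactly 1 non-null child.
Per-node child counts:
  node 5: 1 child(ren)
  node 16: 2 child(ren)
  node 8: 1 child(ren)
  node 11: 1 child(ren)
  node 9: 0 child(ren)
  node 36: 2 child(ren)
  node 19: 1 child(ren)
  node 17: 0 child(ren)
  node 43: 2 child(ren)
  node 37: 0 child(ren)
  node 46: 0 child(ren)
Matching nodes: [5, 8, 11, 19]
Count of nodes with exactly one child: 4


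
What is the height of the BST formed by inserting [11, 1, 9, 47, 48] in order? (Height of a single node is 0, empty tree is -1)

Insertion order: [11, 1, 9, 47, 48]
Tree (level-order array): [11, 1, 47, None, 9, None, 48]
Compute height bottom-up (empty subtree = -1):
  height(9) = 1 + max(-1, -1) = 0
  height(1) = 1 + max(-1, 0) = 1
  height(48) = 1 + max(-1, -1) = 0
  height(47) = 1 + max(-1, 0) = 1
  height(11) = 1 + max(1, 1) = 2
Height = 2


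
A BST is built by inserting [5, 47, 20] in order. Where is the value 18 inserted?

Starting tree (level order): [5, None, 47, 20]
Insertion path: 5 -> 47 -> 20
Result: insert 18 as left child of 20
Final tree (level order): [5, None, 47, 20, None, 18]


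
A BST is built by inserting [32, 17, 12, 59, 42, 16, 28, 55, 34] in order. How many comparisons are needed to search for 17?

Search path for 17: 32 -> 17
Found: True
Comparisons: 2


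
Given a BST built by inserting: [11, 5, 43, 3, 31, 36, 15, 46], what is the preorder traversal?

Tree insertion order: [11, 5, 43, 3, 31, 36, 15, 46]
Tree (level-order array): [11, 5, 43, 3, None, 31, 46, None, None, 15, 36]
Preorder traversal: [11, 5, 3, 43, 31, 15, 36, 46]


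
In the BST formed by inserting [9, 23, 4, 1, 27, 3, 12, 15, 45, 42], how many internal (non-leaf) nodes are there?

Tree built from: [9, 23, 4, 1, 27, 3, 12, 15, 45, 42]
Tree (level-order array): [9, 4, 23, 1, None, 12, 27, None, 3, None, 15, None, 45, None, None, None, None, 42]
Rule: An internal node has at least one child.
Per-node child counts:
  node 9: 2 child(ren)
  node 4: 1 child(ren)
  node 1: 1 child(ren)
  node 3: 0 child(ren)
  node 23: 2 child(ren)
  node 12: 1 child(ren)
  node 15: 0 child(ren)
  node 27: 1 child(ren)
  node 45: 1 child(ren)
  node 42: 0 child(ren)
Matching nodes: [9, 4, 1, 23, 12, 27, 45]
Count of internal (non-leaf) nodes: 7


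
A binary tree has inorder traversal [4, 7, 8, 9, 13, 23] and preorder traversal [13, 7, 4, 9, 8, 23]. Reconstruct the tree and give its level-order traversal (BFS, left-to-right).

Inorder:  [4, 7, 8, 9, 13, 23]
Preorder: [13, 7, 4, 9, 8, 23]
Algorithm: preorder visits root first, so consume preorder in order;
for each root, split the current inorder slice at that value into
left-subtree inorder and right-subtree inorder, then recurse.
Recursive splits:
  root=13; inorder splits into left=[4, 7, 8, 9], right=[23]
  root=7; inorder splits into left=[4], right=[8, 9]
  root=4; inorder splits into left=[], right=[]
  root=9; inorder splits into left=[8], right=[]
  root=8; inorder splits into left=[], right=[]
  root=23; inorder splits into left=[], right=[]
Reconstructed level-order: [13, 7, 23, 4, 9, 8]


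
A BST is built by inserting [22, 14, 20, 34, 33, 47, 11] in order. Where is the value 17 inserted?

Starting tree (level order): [22, 14, 34, 11, 20, 33, 47]
Insertion path: 22 -> 14 -> 20
Result: insert 17 as left child of 20
Final tree (level order): [22, 14, 34, 11, 20, 33, 47, None, None, 17]


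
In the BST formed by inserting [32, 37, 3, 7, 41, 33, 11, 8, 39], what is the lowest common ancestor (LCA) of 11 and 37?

Tree insertion order: [32, 37, 3, 7, 41, 33, 11, 8, 39]
Tree (level-order array): [32, 3, 37, None, 7, 33, 41, None, 11, None, None, 39, None, 8]
In a BST, the LCA of p=11, q=37 is the first node v on the
root-to-leaf path with p <= v <= q (go left if both < v, right if both > v).
Walk from root:
  at 32: 11 <= 32 <= 37, this is the LCA
LCA = 32


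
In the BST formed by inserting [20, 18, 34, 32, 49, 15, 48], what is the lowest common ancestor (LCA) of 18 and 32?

Tree insertion order: [20, 18, 34, 32, 49, 15, 48]
Tree (level-order array): [20, 18, 34, 15, None, 32, 49, None, None, None, None, 48]
In a BST, the LCA of p=18, q=32 is the first node v on the
root-to-leaf path with p <= v <= q (go left if both < v, right if both > v).
Walk from root:
  at 20: 18 <= 20 <= 32, this is the LCA
LCA = 20


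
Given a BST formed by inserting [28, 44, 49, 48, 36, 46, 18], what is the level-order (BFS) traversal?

Tree insertion order: [28, 44, 49, 48, 36, 46, 18]
Tree (level-order array): [28, 18, 44, None, None, 36, 49, None, None, 48, None, 46]
BFS from the root, enqueuing left then right child of each popped node:
  queue [28] -> pop 28, enqueue [18, 44], visited so far: [28]
  queue [18, 44] -> pop 18, enqueue [none], visited so far: [28, 18]
  queue [44] -> pop 44, enqueue [36, 49], visited so far: [28, 18, 44]
  queue [36, 49] -> pop 36, enqueue [none], visited so far: [28, 18, 44, 36]
  queue [49] -> pop 49, enqueue [48], visited so far: [28, 18, 44, 36, 49]
  queue [48] -> pop 48, enqueue [46], visited so far: [28, 18, 44, 36, 49, 48]
  queue [46] -> pop 46, enqueue [none], visited so far: [28, 18, 44, 36, 49, 48, 46]
Result: [28, 18, 44, 36, 49, 48, 46]


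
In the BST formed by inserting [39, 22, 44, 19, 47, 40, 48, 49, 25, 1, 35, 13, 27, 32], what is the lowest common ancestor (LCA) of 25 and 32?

Tree insertion order: [39, 22, 44, 19, 47, 40, 48, 49, 25, 1, 35, 13, 27, 32]
Tree (level-order array): [39, 22, 44, 19, 25, 40, 47, 1, None, None, 35, None, None, None, 48, None, 13, 27, None, None, 49, None, None, None, 32]
In a BST, the LCA of p=25, q=32 is the first node v on the
root-to-leaf path with p <= v <= q (go left if both < v, right if both > v).
Walk from root:
  at 39: both 25 and 32 < 39, go left
  at 22: both 25 and 32 > 22, go right
  at 25: 25 <= 25 <= 32, this is the LCA
LCA = 25


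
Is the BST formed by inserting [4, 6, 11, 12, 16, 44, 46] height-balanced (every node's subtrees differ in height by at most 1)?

Tree (level-order array): [4, None, 6, None, 11, None, 12, None, 16, None, 44, None, 46]
Definition: a tree is height-balanced if, at every node, |h(left) - h(right)| <= 1 (empty subtree has height -1).
Bottom-up per-node check:
  node 46: h_left=-1, h_right=-1, diff=0 [OK], height=0
  node 44: h_left=-1, h_right=0, diff=1 [OK], height=1
  node 16: h_left=-1, h_right=1, diff=2 [FAIL (|-1-1|=2 > 1)], height=2
  node 12: h_left=-1, h_right=2, diff=3 [FAIL (|-1-2|=3 > 1)], height=3
  node 11: h_left=-1, h_right=3, diff=4 [FAIL (|-1-3|=4 > 1)], height=4
  node 6: h_left=-1, h_right=4, diff=5 [FAIL (|-1-4|=5 > 1)], height=5
  node 4: h_left=-1, h_right=5, diff=6 [FAIL (|-1-5|=6 > 1)], height=6
Node 16 violates the condition: |-1 - 1| = 2 > 1.
Result: Not balanced


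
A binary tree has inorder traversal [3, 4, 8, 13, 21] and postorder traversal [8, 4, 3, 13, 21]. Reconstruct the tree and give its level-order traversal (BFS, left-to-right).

Inorder:   [3, 4, 8, 13, 21]
Postorder: [8, 4, 3, 13, 21]
Algorithm: postorder visits root last, so walk postorder right-to-left;
each value is the root of the current inorder slice — split it at that
value, recurse on the right subtree first, then the left.
Recursive splits:
  root=21; inorder splits into left=[3, 4, 8, 13], right=[]
  root=13; inorder splits into left=[3, 4, 8], right=[]
  root=3; inorder splits into left=[], right=[4, 8]
  root=4; inorder splits into left=[], right=[8]
  root=8; inorder splits into left=[], right=[]
Reconstructed level-order: [21, 13, 3, 4, 8]


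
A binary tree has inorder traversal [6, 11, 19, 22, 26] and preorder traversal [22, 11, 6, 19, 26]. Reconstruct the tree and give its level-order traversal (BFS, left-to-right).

Inorder:  [6, 11, 19, 22, 26]
Preorder: [22, 11, 6, 19, 26]
Algorithm: preorder visits root first, so consume preorder in order;
for each root, split the current inorder slice at that value into
left-subtree inorder and right-subtree inorder, then recurse.
Recursive splits:
  root=22; inorder splits into left=[6, 11, 19], right=[26]
  root=11; inorder splits into left=[6], right=[19]
  root=6; inorder splits into left=[], right=[]
  root=19; inorder splits into left=[], right=[]
  root=26; inorder splits into left=[], right=[]
Reconstructed level-order: [22, 11, 26, 6, 19]


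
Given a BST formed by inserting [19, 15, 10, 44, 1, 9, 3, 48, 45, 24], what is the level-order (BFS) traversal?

Tree insertion order: [19, 15, 10, 44, 1, 9, 3, 48, 45, 24]
Tree (level-order array): [19, 15, 44, 10, None, 24, 48, 1, None, None, None, 45, None, None, 9, None, None, 3]
BFS from the root, enqueuing left then right child of each popped node:
  queue [19] -> pop 19, enqueue [15, 44], visited so far: [19]
  queue [15, 44] -> pop 15, enqueue [10], visited so far: [19, 15]
  queue [44, 10] -> pop 44, enqueue [24, 48], visited so far: [19, 15, 44]
  queue [10, 24, 48] -> pop 10, enqueue [1], visited so far: [19, 15, 44, 10]
  queue [24, 48, 1] -> pop 24, enqueue [none], visited so far: [19, 15, 44, 10, 24]
  queue [48, 1] -> pop 48, enqueue [45], visited so far: [19, 15, 44, 10, 24, 48]
  queue [1, 45] -> pop 1, enqueue [9], visited so far: [19, 15, 44, 10, 24, 48, 1]
  queue [45, 9] -> pop 45, enqueue [none], visited so far: [19, 15, 44, 10, 24, 48, 1, 45]
  queue [9] -> pop 9, enqueue [3], visited so far: [19, 15, 44, 10, 24, 48, 1, 45, 9]
  queue [3] -> pop 3, enqueue [none], visited so far: [19, 15, 44, 10, 24, 48, 1, 45, 9, 3]
Result: [19, 15, 44, 10, 24, 48, 1, 45, 9, 3]


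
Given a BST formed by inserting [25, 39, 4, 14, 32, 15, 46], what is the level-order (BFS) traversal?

Tree insertion order: [25, 39, 4, 14, 32, 15, 46]
Tree (level-order array): [25, 4, 39, None, 14, 32, 46, None, 15]
BFS from the root, enqueuing left then right child of each popped node:
  queue [25] -> pop 25, enqueue [4, 39], visited so far: [25]
  queue [4, 39] -> pop 4, enqueue [14], visited so far: [25, 4]
  queue [39, 14] -> pop 39, enqueue [32, 46], visited so far: [25, 4, 39]
  queue [14, 32, 46] -> pop 14, enqueue [15], visited so far: [25, 4, 39, 14]
  queue [32, 46, 15] -> pop 32, enqueue [none], visited so far: [25, 4, 39, 14, 32]
  queue [46, 15] -> pop 46, enqueue [none], visited so far: [25, 4, 39, 14, 32, 46]
  queue [15] -> pop 15, enqueue [none], visited so far: [25, 4, 39, 14, 32, 46, 15]
Result: [25, 4, 39, 14, 32, 46, 15]


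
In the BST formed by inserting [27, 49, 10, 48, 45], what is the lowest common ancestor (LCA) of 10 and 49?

Tree insertion order: [27, 49, 10, 48, 45]
Tree (level-order array): [27, 10, 49, None, None, 48, None, 45]
In a BST, the LCA of p=10, q=49 is the first node v on the
root-to-leaf path with p <= v <= q (go left if both < v, right if both > v).
Walk from root:
  at 27: 10 <= 27 <= 49, this is the LCA
LCA = 27


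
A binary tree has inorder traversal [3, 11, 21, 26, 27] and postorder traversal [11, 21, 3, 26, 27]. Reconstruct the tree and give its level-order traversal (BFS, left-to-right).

Inorder:   [3, 11, 21, 26, 27]
Postorder: [11, 21, 3, 26, 27]
Algorithm: postorder visits root last, so walk postorder right-to-left;
each value is the root of the current inorder slice — split it at that
value, recurse on the right subtree first, then the left.
Recursive splits:
  root=27; inorder splits into left=[3, 11, 21, 26], right=[]
  root=26; inorder splits into left=[3, 11, 21], right=[]
  root=3; inorder splits into left=[], right=[11, 21]
  root=21; inorder splits into left=[11], right=[]
  root=11; inorder splits into left=[], right=[]
Reconstructed level-order: [27, 26, 3, 21, 11]


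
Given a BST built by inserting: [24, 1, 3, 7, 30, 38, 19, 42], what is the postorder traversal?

Tree insertion order: [24, 1, 3, 7, 30, 38, 19, 42]
Tree (level-order array): [24, 1, 30, None, 3, None, 38, None, 7, None, 42, None, 19]
Postorder traversal: [19, 7, 3, 1, 42, 38, 30, 24]


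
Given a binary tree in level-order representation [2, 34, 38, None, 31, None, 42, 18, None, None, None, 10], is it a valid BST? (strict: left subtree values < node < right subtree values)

Level-order array: [2, 34, 38, None, 31, None, 42, 18, None, None, None, 10]
Validate using subtree bounds (lo, hi): at each node, require lo < value < hi,
then recurse left with hi=value and right with lo=value.
Preorder trace (stopping at first violation):
  at node 2 with bounds (-inf, +inf): OK
  at node 34 with bounds (-inf, 2): VIOLATION
Node 34 violates its bound: not (-inf < 34 < 2).
Result: Not a valid BST


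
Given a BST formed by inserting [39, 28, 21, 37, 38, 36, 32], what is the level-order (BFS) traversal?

Tree insertion order: [39, 28, 21, 37, 38, 36, 32]
Tree (level-order array): [39, 28, None, 21, 37, None, None, 36, 38, 32]
BFS from the root, enqueuing left then right child of each popped node:
  queue [39] -> pop 39, enqueue [28], visited so far: [39]
  queue [28] -> pop 28, enqueue [21, 37], visited so far: [39, 28]
  queue [21, 37] -> pop 21, enqueue [none], visited so far: [39, 28, 21]
  queue [37] -> pop 37, enqueue [36, 38], visited so far: [39, 28, 21, 37]
  queue [36, 38] -> pop 36, enqueue [32], visited so far: [39, 28, 21, 37, 36]
  queue [38, 32] -> pop 38, enqueue [none], visited so far: [39, 28, 21, 37, 36, 38]
  queue [32] -> pop 32, enqueue [none], visited so far: [39, 28, 21, 37, 36, 38, 32]
Result: [39, 28, 21, 37, 36, 38, 32]


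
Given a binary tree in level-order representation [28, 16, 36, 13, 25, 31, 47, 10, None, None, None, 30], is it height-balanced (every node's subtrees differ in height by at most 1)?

Tree (level-order array): [28, 16, 36, 13, 25, 31, 47, 10, None, None, None, 30]
Definition: a tree is height-balanced if, at every node, |h(left) - h(right)| <= 1 (empty subtree has height -1).
Bottom-up per-node check:
  node 10: h_left=-1, h_right=-1, diff=0 [OK], height=0
  node 13: h_left=0, h_right=-1, diff=1 [OK], height=1
  node 25: h_left=-1, h_right=-1, diff=0 [OK], height=0
  node 16: h_left=1, h_right=0, diff=1 [OK], height=2
  node 30: h_left=-1, h_right=-1, diff=0 [OK], height=0
  node 31: h_left=0, h_right=-1, diff=1 [OK], height=1
  node 47: h_left=-1, h_right=-1, diff=0 [OK], height=0
  node 36: h_left=1, h_right=0, diff=1 [OK], height=2
  node 28: h_left=2, h_right=2, diff=0 [OK], height=3
All nodes satisfy the balance condition.
Result: Balanced


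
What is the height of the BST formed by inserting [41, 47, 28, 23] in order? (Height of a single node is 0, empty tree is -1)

Insertion order: [41, 47, 28, 23]
Tree (level-order array): [41, 28, 47, 23]
Compute height bottom-up (empty subtree = -1):
  height(23) = 1 + max(-1, -1) = 0
  height(28) = 1 + max(0, -1) = 1
  height(47) = 1 + max(-1, -1) = 0
  height(41) = 1 + max(1, 0) = 2
Height = 2


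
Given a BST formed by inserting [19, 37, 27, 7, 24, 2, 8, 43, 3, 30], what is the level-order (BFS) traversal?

Tree insertion order: [19, 37, 27, 7, 24, 2, 8, 43, 3, 30]
Tree (level-order array): [19, 7, 37, 2, 8, 27, 43, None, 3, None, None, 24, 30]
BFS from the root, enqueuing left then right child of each popped node:
  queue [19] -> pop 19, enqueue [7, 37], visited so far: [19]
  queue [7, 37] -> pop 7, enqueue [2, 8], visited so far: [19, 7]
  queue [37, 2, 8] -> pop 37, enqueue [27, 43], visited so far: [19, 7, 37]
  queue [2, 8, 27, 43] -> pop 2, enqueue [3], visited so far: [19, 7, 37, 2]
  queue [8, 27, 43, 3] -> pop 8, enqueue [none], visited so far: [19, 7, 37, 2, 8]
  queue [27, 43, 3] -> pop 27, enqueue [24, 30], visited so far: [19, 7, 37, 2, 8, 27]
  queue [43, 3, 24, 30] -> pop 43, enqueue [none], visited so far: [19, 7, 37, 2, 8, 27, 43]
  queue [3, 24, 30] -> pop 3, enqueue [none], visited so far: [19, 7, 37, 2, 8, 27, 43, 3]
  queue [24, 30] -> pop 24, enqueue [none], visited so far: [19, 7, 37, 2, 8, 27, 43, 3, 24]
  queue [30] -> pop 30, enqueue [none], visited so far: [19, 7, 37, 2, 8, 27, 43, 3, 24, 30]
Result: [19, 7, 37, 2, 8, 27, 43, 3, 24, 30]


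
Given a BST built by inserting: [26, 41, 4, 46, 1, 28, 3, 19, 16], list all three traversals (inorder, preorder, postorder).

Tree insertion order: [26, 41, 4, 46, 1, 28, 3, 19, 16]
Tree (level-order array): [26, 4, 41, 1, 19, 28, 46, None, 3, 16]
Inorder (L, root, R): [1, 3, 4, 16, 19, 26, 28, 41, 46]
Preorder (root, L, R): [26, 4, 1, 3, 19, 16, 41, 28, 46]
Postorder (L, R, root): [3, 1, 16, 19, 4, 28, 46, 41, 26]


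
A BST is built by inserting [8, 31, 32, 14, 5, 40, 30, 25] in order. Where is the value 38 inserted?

Starting tree (level order): [8, 5, 31, None, None, 14, 32, None, 30, None, 40, 25]
Insertion path: 8 -> 31 -> 32 -> 40
Result: insert 38 as left child of 40
Final tree (level order): [8, 5, 31, None, None, 14, 32, None, 30, None, 40, 25, None, 38]


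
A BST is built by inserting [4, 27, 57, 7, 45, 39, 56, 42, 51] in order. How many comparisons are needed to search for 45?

Search path for 45: 4 -> 27 -> 57 -> 45
Found: True
Comparisons: 4


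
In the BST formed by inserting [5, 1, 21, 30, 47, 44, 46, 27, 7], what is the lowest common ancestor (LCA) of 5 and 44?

Tree insertion order: [5, 1, 21, 30, 47, 44, 46, 27, 7]
Tree (level-order array): [5, 1, 21, None, None, 7, 30, None, None, 27, 47, None, None, 44, None, None, 46]
In a BST, the LCA of p=5, q=44 is the first node v on the
root-to-leaf path with p <= v <= q (go left if both < v, right if both > v).
Walk from root:
  at 5: 5 <= 5 <= 44, this is the LCA
LCA = 5


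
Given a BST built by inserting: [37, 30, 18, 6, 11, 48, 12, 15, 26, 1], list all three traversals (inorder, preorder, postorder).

Tree insertion order: [37, 30, 18, 6, 11, 48, 12, 15, 26, 1]
Tree (level-order array): [37, 30, 48, 18, None, None, None, 6, 26, 1, 11, None, None, None, None, None, 12, None, 15]
Inorder (L, root, R): [1, 6, 11, 12, 15, 18, 26, 30, 37, 48]
Preorder (root, L, R): [37, 30, 18, 6, 1, 11, 12, 15, 26, 48]
Postorder (L, R, root): [1, 15, 12, 11, 6, 26, 18, 30, 48, 37]


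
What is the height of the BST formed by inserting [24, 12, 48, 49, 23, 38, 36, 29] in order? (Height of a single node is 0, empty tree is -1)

Insertion order: [24, 12, 48, 49, 23, 38, 36, 29]
Tree (level-order array): [24, 12, 48, None, 23, 38, 49, None, None, 36, None, None, None, 29]
Compute height bottom-up (empty subtree = -1):
  height(23) = 1 + max(-1, -1) = 0
  height(12) = 1 + max(-1, 0) = 1
  height(29) = 1 + max(-1, -1) = 0
  height(36) = 1 + max(0, -1) = 1
  height(38) = 1 + max(1, -1) = 2
  height(49) = 1 + max(-1, -1) = 0
  height(48) = 1 + max(2, 0) = 3
  height(24) = 1 + max(1, 3) = 4
Height = 4


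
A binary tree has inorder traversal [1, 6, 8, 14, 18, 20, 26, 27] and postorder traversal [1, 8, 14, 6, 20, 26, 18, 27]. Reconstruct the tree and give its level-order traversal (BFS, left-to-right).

Inorder:   [1, 6, 8, 14, 18, 20, 26, 27]
Postorder: [1, 8, 14, 6, 20, 26, 18, 27]
Algorithm: postorder visits root last, so walk postorder right-to-left;
each value is the root of the current inorder slice — split it at that
value, recurse on the right subtree first, then the left.
Recursive splits:
  root=27; inorder splits into left=[1, 6, 8, 14, 18, 20, 26], right=[]
  root=18; inorder splits into left=[1, 6, 8, 14], right=[20, 26]
  root=26; inorder splits into left=[20], right=[]
  root=20; inorder splits into left=[], right=[]
  root=6; inorder splits into left=[1], right=[8, 14]
  root=14; inorder splits into left=[8], right=[]
  root=8; inorder splits into left=[], right=[]
  root=1; inorder splits into left=[], right=[]
Reconstructed level-order: [27, 18, 6, 26, 1, 14, 20, 8]


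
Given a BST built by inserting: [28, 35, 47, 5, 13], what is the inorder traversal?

Tree insertion order: [28, 35, 47, 5, 13]
Tree (level-order array): [28, 5, 35, None, 13, None, 47]
Inorder traversal: [5, 13, 28, 35, 47]


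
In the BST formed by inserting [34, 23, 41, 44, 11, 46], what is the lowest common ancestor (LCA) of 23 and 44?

Tree insertion order: [34, 23, 41, 44, 11, 46]
Tree (level-order array): [34, 23, 41, 11, None, None, 44, None, None, None, 46]
In a BST, the LCA of p=23, q=44 is the first node v on the
root-to-leaf path with p <= v <= q (go left if both < v, right if both > v).
Walk from root:
  at 34: 23 <= 34 <= 44, this is the LCA
LCA = 34


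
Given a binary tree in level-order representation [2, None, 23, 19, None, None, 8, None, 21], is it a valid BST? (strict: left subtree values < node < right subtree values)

Level-order array: [2, None, 23, 19, None, None, 8, None, 21]
Validate using subtree bounds (lo, hi): at each node, require lo < value < hi,
then recurse left with hi=value and right with lo=value.
Preorder trace (stopping at first violation):
  at node 2 with bounds (-inf, +inf): OK
  at node 23 with bounds (2, +inf): OK
  at node 19 with bounds (2, 23): OK
  at node 8 with bounds (19, 23): VIOLATION
Node 8 violates its bound: not (19 < 8 < 23).
Result: Not a valid BST


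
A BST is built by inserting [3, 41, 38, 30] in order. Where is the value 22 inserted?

Starting tree (level order): [3, None, 41, 38, None, 30]
Insertion path: 3 -> 41 -> 38 -> 30
Result: insert 22 as left child of 30
Final tree (level order): [3, None, 41, 38, None, 30, None, 22]


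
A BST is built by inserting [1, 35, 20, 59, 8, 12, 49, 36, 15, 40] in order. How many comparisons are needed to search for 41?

Search path for 41: 1 -> 35 -> 59 -> 49 -> 36 -> 40
Found: False
Comparisons: 6


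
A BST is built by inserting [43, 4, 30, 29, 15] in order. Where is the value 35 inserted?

Starting tree (level order): [43, 4, None, None, 30, 29, None, 15]
Insertion path: 43 -> 4 -> 30
Result: insert 35 as right child of 30
Final tree (level order): [43, 4, None, None, 30, 29, 35, 15]


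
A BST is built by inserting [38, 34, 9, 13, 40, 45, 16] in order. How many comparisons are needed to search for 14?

Search path for 14: 38 -> 34 -> 9 -> 13 -> 16
Found: False
Comparisons: 5


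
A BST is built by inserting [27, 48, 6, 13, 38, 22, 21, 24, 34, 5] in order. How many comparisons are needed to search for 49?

Search path for 49: 27 -> 48
Found: False
Comparisons: 2


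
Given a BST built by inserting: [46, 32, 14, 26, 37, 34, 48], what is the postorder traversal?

Tree insertion order: [46, 32, 14, 26, 37, 34, 48]
Tree (level-order array): [46, 32, 48, 14, 37, None, None, None, 26, 34]
Postorder traversal: [26, 14, 34, 37, 32, 48, 46]


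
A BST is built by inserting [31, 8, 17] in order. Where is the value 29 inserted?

Starting tree (level order): [31, 8, None, None, 17]
Insertion path: 31 -> 8 -> 17
Result: insert 29 as right child of 17
Final tree (level order): [31, 8, None, None, 17, None, 29]


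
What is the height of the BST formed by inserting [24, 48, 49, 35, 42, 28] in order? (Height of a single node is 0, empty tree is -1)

Insertion order: [24, 48, 49, 35, 42, 28]
Tree (level-order array): [24, None, 48, 35, 49, 28, 42]
Compute height bottom-up (empty subtree = -1):
  height(28) = 1 + max(-1, -1) = 0
  height(42) = 1 + max(-1, -1) = 0
  height(35) = 1 + max(0, 0) = 1
  height(49) = 1 + max(-1, -1) = 0
  height(48) = 1 + max(1, 0) = 2
  height(24) = 1 + max(-1, 2) = 3
Height = 3


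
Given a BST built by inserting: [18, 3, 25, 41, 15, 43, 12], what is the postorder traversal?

Tree insertion order: [18, 3, 25, 41, 15, 43, 12]
Tree (level-order array): [18, 3, 25, None, 15, None, 41, 12, None, None, 43]
Postorder traversal: [12, 15, 3, 43, 41, 25, 18]


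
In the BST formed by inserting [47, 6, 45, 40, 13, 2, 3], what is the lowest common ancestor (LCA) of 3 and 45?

Tree insertion order: [47, 6, 45, 40, 13, 2, 3]
Tree (level-order array): [47, 6, None, 2, 45, None, 3, 40, None, None, None, 13]
In a BST, the LCA of p=3, q=45 is the first node v on the
root-to-leaf path with p <= v <= q (go left if both < v, right if both > v).
Walk from root:
  at 47: both 3 and 45 < 47, go left
  at 6: 3 <= 6 <= 45, this is the LCA
LCA = 6
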